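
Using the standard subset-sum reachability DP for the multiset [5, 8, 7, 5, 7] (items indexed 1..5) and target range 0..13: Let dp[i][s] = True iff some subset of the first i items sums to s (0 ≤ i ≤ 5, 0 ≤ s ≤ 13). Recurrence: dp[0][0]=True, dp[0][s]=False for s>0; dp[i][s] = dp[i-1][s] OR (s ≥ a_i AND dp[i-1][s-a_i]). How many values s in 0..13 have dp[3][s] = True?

i\s   0   1   2   3   4   5   6   7   8   9  10  11  12  13
  0   T   F   F   F   F   F   F   F   F   F   F   F   F   F
  1   T   F   F   F   F   T   F   F   F   F   F   F   F   F
  2   T   F   F   F   F   T   F   F   T   F   F   F   F   T
  3   T   F   F   F   F   T   F   T   T   F   F   F   T   T
  4   T   F   F   F   F   T   F   T   T   F   T   F   T   T
  5   T   F   F   F   F   T   F   T   T   F   T   F   T   T

6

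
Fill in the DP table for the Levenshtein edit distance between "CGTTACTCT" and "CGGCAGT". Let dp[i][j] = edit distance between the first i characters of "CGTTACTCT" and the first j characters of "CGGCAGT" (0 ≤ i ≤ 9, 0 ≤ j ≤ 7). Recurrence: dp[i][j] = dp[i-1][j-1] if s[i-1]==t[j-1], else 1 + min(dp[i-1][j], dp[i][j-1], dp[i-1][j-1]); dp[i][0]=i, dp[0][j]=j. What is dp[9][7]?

   ''  C  G  G  C  A  G  T
''  0  1  2  3  4  5  6  7
 C  1  0  1  2  3  4  5  6
 G  2  1  0  1  2  3  4  5
 T  3  2  1  1  2  3  4  4
 T  4  3  2  2  2  3  4  4
 A  5  4  3  3  3  2  3  4
 C  6  5  4  4  3  3  3  4
 T  7  6  5  5  4  4  4  3
 C  8  7  6  6  5  5  5  4
 T  9  8  7  7  6  6  6  5

5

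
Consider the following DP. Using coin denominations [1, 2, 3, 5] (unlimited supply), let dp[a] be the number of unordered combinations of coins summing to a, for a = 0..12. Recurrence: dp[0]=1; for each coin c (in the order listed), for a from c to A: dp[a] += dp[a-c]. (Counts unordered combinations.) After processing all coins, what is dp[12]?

after  coin     0     1     2     3     4     5     6     7     8     9    10    11    12
          1     1     1     1     1     1     1     1     1     1     1     1     1     1
          2     1     1     2     2     3     3     4     4     5     5     6     6     7
          3     1     1     2     3     4     5     7     8    10    12    14    16    19
          5     1     1     2     3     4     6     8    10    13    16    20    24    29

29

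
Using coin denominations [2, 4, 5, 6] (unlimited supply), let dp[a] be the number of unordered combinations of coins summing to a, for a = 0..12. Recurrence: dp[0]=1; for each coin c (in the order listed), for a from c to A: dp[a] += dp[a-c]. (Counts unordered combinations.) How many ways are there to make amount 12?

8

after  coin     0     1     2     3     4     5     6     7     8     9    10    11    12
          2     1     0     1     0     1     0     1     0     1     0     1     0     1
          4     1     0     1     0     2     0     2     0     3     0     3     0     4
          5     1     0     1     0     2     1     2     1     3     2     4     2     5
          6     1     0     1     0     2     1     3     1     4     2     6     3     8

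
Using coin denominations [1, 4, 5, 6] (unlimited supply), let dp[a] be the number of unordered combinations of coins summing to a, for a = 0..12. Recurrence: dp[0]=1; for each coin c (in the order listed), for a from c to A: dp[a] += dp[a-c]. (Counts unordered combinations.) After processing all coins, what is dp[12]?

11

after  coin     0     1     2     3     4     5     6     7     8     9    10    11    12
          1     1     1     1     1     1     1     1     1     1     1     1     1     1
          4     1     1     1     1     2     2     2     2     3     3     3     3     4
          5     1     1     1     1     2     3     3     3     4     5     6     6     7
          6     1     1     1     1     2     3     4     4     5     6     8     9    11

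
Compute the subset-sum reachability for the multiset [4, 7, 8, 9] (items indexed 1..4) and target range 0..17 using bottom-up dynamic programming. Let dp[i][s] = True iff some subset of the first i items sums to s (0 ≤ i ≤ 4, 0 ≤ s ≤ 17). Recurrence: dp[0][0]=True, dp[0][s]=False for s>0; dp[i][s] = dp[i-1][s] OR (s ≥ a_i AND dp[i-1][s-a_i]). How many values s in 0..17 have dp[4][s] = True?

i\s   0   1   2   3   4   5   6   7   8   9  10  11  12  13  14  15  16  17
  0   T   F   F   F   F   F   F   F   F   F   F   F   F   F   F   F   F   F
  1   T   F   F   F   T   F   F   F   F   F   F   F   F   F   F   F   F   F
  2   T   F   F   F   T   F   F   T   F   F   F   T   F   F   F   F   F   F
  3   T   F   F   F   T   F   F   T   T   F   F   T   T   F   F   T   F   F
  4   T   F   F   F   T   F   F   T   T   T   F   T   T   T   F   T   T   T

11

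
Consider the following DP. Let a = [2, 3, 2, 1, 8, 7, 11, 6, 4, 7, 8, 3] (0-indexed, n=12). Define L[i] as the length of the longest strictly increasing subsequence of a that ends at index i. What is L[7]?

3

   i    0    1    2    3    4    5    6    7    8    9   10   11
a[i]    2    3    2    1    8    7   11    6    4    7    8    3
L[i]    1    2    1    1    3    3    4    3    3    4    5    2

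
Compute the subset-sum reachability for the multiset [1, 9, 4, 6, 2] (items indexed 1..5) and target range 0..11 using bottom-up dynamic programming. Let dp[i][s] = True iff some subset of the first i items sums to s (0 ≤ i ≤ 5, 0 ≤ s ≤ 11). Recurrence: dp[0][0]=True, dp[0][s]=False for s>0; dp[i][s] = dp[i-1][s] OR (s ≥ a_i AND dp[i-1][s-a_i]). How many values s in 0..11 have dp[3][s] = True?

i\s   0   1   2   3   4   5   6   7   8   9  10  11
  0   T   F   F   F   F   F   F   F   F   F   F   F
  1   T   T   F   F   F   F   F   F   F   F   F   F
  2   T   T   F   F   F   F   F   F   F   T   T   F
  3   T   T   F   F   T   T   F   F   F   T   T   F
  4   T   T   F   F   T   T   T   T   F   T   T   T
  5   T   T   T   T   T   T   T   T   T   T   T   T

6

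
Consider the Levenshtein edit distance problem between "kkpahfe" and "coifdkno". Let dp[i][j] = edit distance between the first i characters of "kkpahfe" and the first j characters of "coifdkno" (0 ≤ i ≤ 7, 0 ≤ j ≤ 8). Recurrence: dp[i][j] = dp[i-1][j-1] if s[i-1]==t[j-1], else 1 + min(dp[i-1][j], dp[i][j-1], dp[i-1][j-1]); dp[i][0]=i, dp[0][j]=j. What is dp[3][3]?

3

   ''  c  o  i  f  d  k  n  o
''  0  1  2  3  4  5  6  7  8
 k  1  1  2  3  4  5  5  6  7
 k  2  2  2  3  4  5  5  6  7
 p  3  3  3  3  4  5  6  6  7
 a  4  4  4  4  4  5  6  7  7
 h  5  5  5  5  5  5  6  7  8
 f  6  6  6  6  5  6  6  7  8
 e  7  7  7  7  6  6  7  7  8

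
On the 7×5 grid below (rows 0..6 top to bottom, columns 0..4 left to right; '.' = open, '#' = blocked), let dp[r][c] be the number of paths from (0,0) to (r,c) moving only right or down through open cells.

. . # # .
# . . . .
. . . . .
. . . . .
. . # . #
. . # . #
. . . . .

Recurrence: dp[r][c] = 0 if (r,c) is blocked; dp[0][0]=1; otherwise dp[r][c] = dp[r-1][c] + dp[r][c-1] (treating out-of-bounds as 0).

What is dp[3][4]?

10

r\c   0   1   2   3   4
  0   1   1   0   0   0
  1   0   1   1   1   1
  2   0   1   2   3   4
  3   0   1   3   6  10
  4   0   1   0   6   0
  5   0   1   0   6   0
  6   0   1   1   7   7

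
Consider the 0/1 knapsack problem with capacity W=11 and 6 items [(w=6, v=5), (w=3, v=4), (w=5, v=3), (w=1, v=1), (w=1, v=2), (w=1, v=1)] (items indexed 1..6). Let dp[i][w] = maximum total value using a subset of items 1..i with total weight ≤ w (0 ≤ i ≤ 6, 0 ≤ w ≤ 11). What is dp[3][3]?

4

i\w   0   1   2   3   4   5   6   7   8   9  10  11
  0   0   0   0   0   0   0   0   0   0   0   0   0
  1   0   0   0   0   0   0   5   5   5   5   5   5
  2   0   0   0   4   4   4   5   5   5   9   9   9
  3   0   0   0   4   4   4   5   5   7   9   9   9
  4   0   1   1   4   5   5   5   6   7   9  10  10
  5   0   2   3   4   6   7   7   7   8   9  11  12
  6   0   2   3   4   6   7   8   8   8   9  11  12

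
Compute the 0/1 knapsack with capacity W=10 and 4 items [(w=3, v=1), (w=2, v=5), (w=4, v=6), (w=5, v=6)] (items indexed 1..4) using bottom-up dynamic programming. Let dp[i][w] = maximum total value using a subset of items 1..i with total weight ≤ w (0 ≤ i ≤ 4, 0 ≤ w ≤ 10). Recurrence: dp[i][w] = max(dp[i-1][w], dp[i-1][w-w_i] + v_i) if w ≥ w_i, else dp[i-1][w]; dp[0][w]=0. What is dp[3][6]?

i\w   0   1   2   3   4   5   6   7   8   9  10
  0   0   0   0   0   0   0   0   0   0   0   0
  1   0   0   0   1   1   1   1   1   1   1   1
  2   0   0   5   5   5   6   6   6   6   6   6
  3   0   0   5   5   6   6  11  11  11  12  12
  4   0   0   5   5   6   6  11  11  11  12  12

11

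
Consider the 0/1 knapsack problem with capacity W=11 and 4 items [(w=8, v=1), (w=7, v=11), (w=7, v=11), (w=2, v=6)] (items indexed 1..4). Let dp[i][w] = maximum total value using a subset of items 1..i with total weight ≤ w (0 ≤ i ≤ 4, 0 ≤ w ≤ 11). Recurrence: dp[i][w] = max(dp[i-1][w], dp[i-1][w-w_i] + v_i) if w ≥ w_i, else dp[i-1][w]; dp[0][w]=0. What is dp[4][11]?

17

i\w   0   1   2   3   4   5   6   7   8   9  10  11
  0   0   0   0   0   0   0   0   0   0   0   0   0
  1   0   0   0   0   0   0   0   0   1   1   1   1
  2   0   0   0   0   0   0   0  11  11  11  11  11
  3   0   0   0   0   0   0   0  11  11  11  11  11
  4   0   0   6   6   6   6   6  11  11  17  17  17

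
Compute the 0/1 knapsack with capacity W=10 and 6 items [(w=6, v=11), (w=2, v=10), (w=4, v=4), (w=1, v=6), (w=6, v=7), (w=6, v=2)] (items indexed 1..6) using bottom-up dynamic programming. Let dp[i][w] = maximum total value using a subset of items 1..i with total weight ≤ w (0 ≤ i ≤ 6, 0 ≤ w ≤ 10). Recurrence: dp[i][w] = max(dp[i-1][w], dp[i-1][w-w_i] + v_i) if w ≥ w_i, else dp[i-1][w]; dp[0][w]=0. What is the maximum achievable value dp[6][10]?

i\w   0   1   2   3   4   5   6   7   8   9  10
  0   0   0   0   0   0   0   0   0   0   0   0
  1   0   0   0   0   0   0  11  11  11  11  11
  2   0   0  10  10  10  10  11  11  21  21  21
  3   0   0  10  10  10  10  14  14  21  21  21
  4   0   6  10  16  16  16  16  20  21  27  27
  5   0   6  10  16  16  16  16  20  21  27  27
  6   0   6  10  16  16  16  16  20  21  27  27

27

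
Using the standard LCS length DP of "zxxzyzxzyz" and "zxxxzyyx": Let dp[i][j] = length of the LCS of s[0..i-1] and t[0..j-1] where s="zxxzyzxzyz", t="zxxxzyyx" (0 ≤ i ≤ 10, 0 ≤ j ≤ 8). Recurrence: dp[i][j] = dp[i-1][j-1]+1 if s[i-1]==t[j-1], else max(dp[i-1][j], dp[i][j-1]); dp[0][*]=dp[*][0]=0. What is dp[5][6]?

   ''  z  x  x  x  z  y  y  x
''  0  0  0  0  0  0  0  0  0
 z  0  1  1  1  1  1  1  1  1
 x  0  1  2  2  2  2  2  2  2
 x  0  1  2  3  3  3  3  3  3
 z  0  1  2  3  3  4  4  4  4
 y  0  1  2  3  3  4  5  5  5
 z  0  1  2  3  3  4  5  5  5
 x  0  1  2  3  4  4  5  5  6
 z  0  1  2  3  4  5  5  5  6
 y  0  1  2  3  4  5  6  6  6
 z  0  1  2  3  4  5  6  6  6

5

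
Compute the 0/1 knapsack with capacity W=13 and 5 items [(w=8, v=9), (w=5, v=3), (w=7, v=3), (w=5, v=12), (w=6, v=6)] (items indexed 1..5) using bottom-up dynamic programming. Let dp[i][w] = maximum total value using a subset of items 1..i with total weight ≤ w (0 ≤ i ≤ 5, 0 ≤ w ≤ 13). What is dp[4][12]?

i\w   0   1   2   3   4   5   6   7   8   9  10  11  12  13
  0   0   0   0   0   0   0   0   0   0   0   0   0   0   0
  1   0   0   0   0   0   0   0   0   9   9   9   9   9   9
  2   0   0   0   0   0   3   3   3   9   9   9   9   9  12
  3   0   0   0   0   0   3   3   3   9   9   9   9   9  12
  4   0   0   0   0   0  12  12  12  12  12  15  15  15  21
  5   0   0   0   0   0  12  12  12  12  12  15  18  18  21

15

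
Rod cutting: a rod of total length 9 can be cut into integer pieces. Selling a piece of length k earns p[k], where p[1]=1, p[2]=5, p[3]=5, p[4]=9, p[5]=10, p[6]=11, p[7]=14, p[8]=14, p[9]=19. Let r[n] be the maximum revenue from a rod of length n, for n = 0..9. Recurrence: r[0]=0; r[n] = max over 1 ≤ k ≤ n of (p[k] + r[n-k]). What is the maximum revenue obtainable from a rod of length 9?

   n    0    1    2    3    4    5    6    7    8    9
r[n]    0    1    5    6   10   11   15   16   20   21

21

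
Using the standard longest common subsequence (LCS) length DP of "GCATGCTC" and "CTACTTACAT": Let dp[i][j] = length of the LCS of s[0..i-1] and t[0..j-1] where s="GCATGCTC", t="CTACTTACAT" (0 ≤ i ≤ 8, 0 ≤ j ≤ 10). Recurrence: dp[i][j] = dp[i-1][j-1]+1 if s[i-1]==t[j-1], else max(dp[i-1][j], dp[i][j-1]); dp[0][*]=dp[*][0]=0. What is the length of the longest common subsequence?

   ''  C  T  A  C  T  T  A  C  A  T
''  0  0  0  0  0  0  0  0  0  0  0
 G  0  0  0  0  0  0  0  0  0  0  0
 C  0  1  1  1  1  1  1  1  1  1  1
 A  0  1  1  2  2  2  2  2  2  2  2
 T  0  1  2  2  2  3  3  3  3  3  3
 G  0  1  2  2  2  3  3  3  3  3  3
 C  0  1  2  2  3  3  3  3  4  4  4
 T  0  1  2  2  3  4  4  4  4  4  5
 C  0  1  2  2  3  4  4  4  5  5  5

5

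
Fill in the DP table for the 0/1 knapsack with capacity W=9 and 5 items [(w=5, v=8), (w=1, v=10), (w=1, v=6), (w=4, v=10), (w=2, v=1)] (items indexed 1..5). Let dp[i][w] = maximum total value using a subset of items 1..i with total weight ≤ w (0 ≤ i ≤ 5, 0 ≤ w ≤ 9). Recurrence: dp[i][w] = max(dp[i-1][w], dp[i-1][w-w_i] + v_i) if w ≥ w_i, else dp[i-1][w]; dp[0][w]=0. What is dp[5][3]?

16

i\w   0   1   2   3   4   5   6   7   8   9
  0   0   0   0   0   0   0   0   0   0   0
  1   0   0   0   0   0   8   8   8   8   8
  2   0  10  10  10  10  10  18  18  18  18
  3   0  10  16  16  16  16  18  24  24  24
  4   0  10  16  16  16  20  26  26  26  26
  5   0  10  16  16  17  20  26  26  27  27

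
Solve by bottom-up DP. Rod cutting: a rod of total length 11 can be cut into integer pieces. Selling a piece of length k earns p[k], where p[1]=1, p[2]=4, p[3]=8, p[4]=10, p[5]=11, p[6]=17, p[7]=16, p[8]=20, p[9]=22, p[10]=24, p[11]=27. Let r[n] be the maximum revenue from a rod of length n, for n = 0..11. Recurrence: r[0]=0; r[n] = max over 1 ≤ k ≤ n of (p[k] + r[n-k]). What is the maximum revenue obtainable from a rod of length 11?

   n    0    1    2    3    4    5    6    7    8    9   10   11
r[n]    0    1    4    8   10   12   17   18   21   25   27   29

29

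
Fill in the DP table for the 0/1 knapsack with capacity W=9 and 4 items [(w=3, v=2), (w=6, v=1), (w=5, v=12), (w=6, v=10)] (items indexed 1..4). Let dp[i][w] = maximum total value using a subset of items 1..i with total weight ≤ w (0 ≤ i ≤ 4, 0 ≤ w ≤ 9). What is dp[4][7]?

i\w   0   1   2   3   4   5   6   7   8   9
  0   0   0   0   0   0   0   0   0   0   0
  1   0   0   0   2   2   2   2   2   2   2
  2   0   0   0   2   2   2   2   2   2   3
  3   0   0   0   2   2  12  12  12  14  14
  4   0   0   0   2   2  12  12  12  14  14

12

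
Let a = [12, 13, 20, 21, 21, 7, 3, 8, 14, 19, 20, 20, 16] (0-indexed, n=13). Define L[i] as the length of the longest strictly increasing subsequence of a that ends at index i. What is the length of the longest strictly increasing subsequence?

5

   i    0    1    2    3    4    5    6    7    8    9   10   11   12
a[i]   12   13   20   21   21    7    3    8   14   19   20   20   16
L[i]    1    2    3    4    4    1    1    2    3    4    5    5    4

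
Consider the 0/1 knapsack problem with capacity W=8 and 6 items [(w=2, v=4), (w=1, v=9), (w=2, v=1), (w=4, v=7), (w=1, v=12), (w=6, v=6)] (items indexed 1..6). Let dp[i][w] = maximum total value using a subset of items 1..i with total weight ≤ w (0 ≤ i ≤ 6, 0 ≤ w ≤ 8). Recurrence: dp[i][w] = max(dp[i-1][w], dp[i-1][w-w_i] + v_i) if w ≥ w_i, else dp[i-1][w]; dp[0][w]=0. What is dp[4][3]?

i\w   0   1   2   3   4   5   6   7   8
  0   0   0   0   0   0   0   0   0   0
  1   0   0   4   4   4   4   4   4   4
  2   0   9   9  13  13  13  13  13  13
  3   0   9   9  13  13  14  14  14  14
  4   0   9   9  13  13  16  16  20  20
  5   0  12  21  21  25  25  28  28  32
  6   0  12  21  21  25  25  28  28  32

13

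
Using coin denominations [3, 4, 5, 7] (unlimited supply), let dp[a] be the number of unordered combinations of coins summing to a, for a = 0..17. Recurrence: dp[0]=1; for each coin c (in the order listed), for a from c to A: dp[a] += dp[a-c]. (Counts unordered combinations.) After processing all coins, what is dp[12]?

after  coin     0     1     2     3     4     5     6     7     8     9    10    11    12    13    14    15    16    17
          3     1     0     0     1     0     0     1     0     0     1     0     0     1     0     0     1     0     0
          4     1     0     0     1     1     0     1     1     1     1     1     1     2     1     1     2     2     1
          5     1     0     0     1     1     1     1     1     2     2     2     2     3     3     3     4     4     4
          7     1     0     0     1     1     1     1     2     2     2     3     3     4     4     5     6     6     7

4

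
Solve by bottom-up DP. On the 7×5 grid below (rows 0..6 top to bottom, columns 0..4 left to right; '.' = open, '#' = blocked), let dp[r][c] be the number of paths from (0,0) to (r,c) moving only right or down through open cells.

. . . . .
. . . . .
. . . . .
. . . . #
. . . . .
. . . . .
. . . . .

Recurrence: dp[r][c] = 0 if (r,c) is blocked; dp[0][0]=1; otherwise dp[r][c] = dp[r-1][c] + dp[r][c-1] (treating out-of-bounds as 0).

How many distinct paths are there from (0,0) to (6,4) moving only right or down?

r\c   0   1   2   3   4
  0   1   1   1   1   1
  1   1   2   3   4   5
  2   1   3   6  10  15
  3   1   4  10  20   0
  4   1   5  15  35  35
  5   1   6  21  56  91
  6   1   7  28  84 175

175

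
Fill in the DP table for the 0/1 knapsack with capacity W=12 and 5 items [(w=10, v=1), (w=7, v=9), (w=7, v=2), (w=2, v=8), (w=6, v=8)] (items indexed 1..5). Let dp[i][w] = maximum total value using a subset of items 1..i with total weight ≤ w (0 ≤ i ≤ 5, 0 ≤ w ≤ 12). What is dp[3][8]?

i\w   0   1   2   3   4   5   6   7   8   9  10  11  12
  0   0   0   0   0   0   0   0   0   0   0   0   0   0
  1   0   0   0   0   0   0   0   0   0   0   1   1   1
  2   0   0   0   0   0   0   0   9   9   9   9   9   9
  3   0   0   0   0   0   0   0   9   9   9   9   9   9
  4   0   0   8   8   8   8   8   9   9  17  17  17  17
  5   0   0   8   8   8   8   8   9  16  17  17  17  17

9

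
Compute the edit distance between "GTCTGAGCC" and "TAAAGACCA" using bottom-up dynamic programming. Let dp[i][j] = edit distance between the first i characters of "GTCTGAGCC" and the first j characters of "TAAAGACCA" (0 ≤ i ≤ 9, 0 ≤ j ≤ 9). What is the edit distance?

   ''  T  A  A  A  G  A  C  C  A
''  0  1  2  3  4  5  6  7  8  9
 G  1  1  2  3  4  4  5  6  7  8
 T  2  1  2  3  4  5  5  6  7  8
 C  3  2  2  3  4  5  6  5  6  7
 T  4  3  3  3  4  5  6  6  6  7
 G  5  4  4  4  4  4  5  6  7  7
 A  6  5  4  4  4  5  4  5  6  7
 G  7  6  5  5  5  4  5  5  6  7
 C  8  7  6  6  6  5  5  5  5  6
 C  9  8  7  7  7  6  6  5  5  6

6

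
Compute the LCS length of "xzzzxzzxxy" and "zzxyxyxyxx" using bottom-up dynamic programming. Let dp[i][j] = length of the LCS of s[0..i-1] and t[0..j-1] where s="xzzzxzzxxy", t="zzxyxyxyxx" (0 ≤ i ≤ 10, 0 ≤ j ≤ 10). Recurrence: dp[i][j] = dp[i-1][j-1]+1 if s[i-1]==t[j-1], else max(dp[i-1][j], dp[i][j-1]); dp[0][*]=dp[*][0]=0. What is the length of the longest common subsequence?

6

   ''  z  z  x  y  x  y  x  y  x  x
''  0  0  0  0  0  0  0  0  0  0  0
 x  0  0  0  1  1  1  1  1  1  1  1
 z  0  1  1  1  1  1  1  1  1  1  1
 z  0  1  2  2  2  2  2  2  2  2  2
 z  0  1  2  2  2  2  2  2  2  2  2
 x  0  1  2  3  3  3  3  3  3  3  3
 z  0  1  2  3  3  3  3  3  3  3  3
 z  0  1  2  3  3  3  3  3  3  3  3
 x  0  1  2  3  3  4  4  4  4  4  4
 x  0  1  2  3  3  4  4  5  5  5  5
 y  0  1  2  3  4  4  5  5  6  6  6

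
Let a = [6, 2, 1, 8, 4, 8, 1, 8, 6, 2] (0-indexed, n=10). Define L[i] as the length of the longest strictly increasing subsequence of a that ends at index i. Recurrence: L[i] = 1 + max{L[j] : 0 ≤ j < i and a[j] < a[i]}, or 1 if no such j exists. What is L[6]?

   i    0    1    2    3    4    5    6    7    8    9
a[i]    6    2    1    8    4    8    1    8    6    2
L[i]    1    1    1    2    2    3    1    3    3    2

1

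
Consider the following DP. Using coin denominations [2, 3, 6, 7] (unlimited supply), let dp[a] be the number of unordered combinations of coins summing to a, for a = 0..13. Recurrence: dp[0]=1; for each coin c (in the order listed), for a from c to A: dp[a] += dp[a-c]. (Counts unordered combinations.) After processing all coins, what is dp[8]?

3

after  coin     0     1     2     3     4     5     6     7     8     9    10    11    12    13
          2     1     0     1     0     1     0     1     0     1     0     1     0     1     0
          3     1     0     1     1     1     1     2     1     2     2     2     2     3     2
          6     1     0     1     1     1     1     3     1     3     3     3     3     6     3
          7     1     0     1     1     1     1     3     2     3     4     4     4     7     6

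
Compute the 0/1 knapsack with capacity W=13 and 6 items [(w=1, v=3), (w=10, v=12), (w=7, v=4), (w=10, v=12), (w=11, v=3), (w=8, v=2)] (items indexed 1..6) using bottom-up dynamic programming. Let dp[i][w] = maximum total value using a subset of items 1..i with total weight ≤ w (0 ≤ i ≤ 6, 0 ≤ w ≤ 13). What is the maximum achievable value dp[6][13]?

i\w   0   1   2   3   4   5   6   7   8   9  10  11  12  13
  0   0   0   0   0   0   0   0   0   0   0   0   0   0   0
  1   0   3   3   3   3   3   3   3   3   3   3   3   3   3
  2   0   3   3   3   3   3   3   3   3   3  12  15  15  15
  3   0   3   3   3   3   3   3   4   7   7  12  15  15  15
  4   0   3   3   3   3   3   3   4   7   7  12  15  15  15
  5   0   3   3   3   3   3   3   4   7   7  12  15  15  15
  6   0   3   3   3   3   3   3   4   7   7  12  15  15  15

15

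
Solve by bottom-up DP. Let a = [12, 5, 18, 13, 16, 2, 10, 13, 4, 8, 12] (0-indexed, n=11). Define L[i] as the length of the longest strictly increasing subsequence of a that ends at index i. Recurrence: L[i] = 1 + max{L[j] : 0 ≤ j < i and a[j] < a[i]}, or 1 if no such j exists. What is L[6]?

2

   i    0    1    2    3    4    5    6    7    8    9   10
a[i]   12    5   18   13   16    2   10   13    4    8   12
L[i]    1    1    2    2    3    1    2    3    2    3    4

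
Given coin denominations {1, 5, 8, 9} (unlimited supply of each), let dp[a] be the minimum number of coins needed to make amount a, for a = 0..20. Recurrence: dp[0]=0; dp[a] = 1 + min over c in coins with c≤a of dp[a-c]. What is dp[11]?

 a  0  1  2  3  4  5  6  7  8  9 10 11 12 13 14 15 16 17 18 19 20
dp  0  1  2  3  4  1  2  3  1  1  2  3  4  2  2  3  2  2  2  3  4

3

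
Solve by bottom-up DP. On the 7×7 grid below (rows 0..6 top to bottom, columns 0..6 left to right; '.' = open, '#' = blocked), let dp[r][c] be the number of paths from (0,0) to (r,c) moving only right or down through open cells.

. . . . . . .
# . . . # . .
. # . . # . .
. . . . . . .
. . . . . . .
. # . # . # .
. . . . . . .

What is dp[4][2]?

2

r\c   0   1   2   3   4   5   6
  0   1   1   1   1   1   1   1
  1   0   1   2   3   0   1   2
  2   0   0   2   5   0   1   3
  3   0   0   2   7   7   8  11
  4   0   0   2   9  16  24  35
  5   0   0   2   0  16   0  35
  6   0   0   2   2  18  18  53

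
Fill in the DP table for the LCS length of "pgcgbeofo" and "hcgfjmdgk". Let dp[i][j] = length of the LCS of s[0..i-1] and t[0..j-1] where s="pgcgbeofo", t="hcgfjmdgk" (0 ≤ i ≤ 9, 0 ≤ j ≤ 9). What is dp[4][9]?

   ''  h  c  g  f  j  m  d  g  k
''  0  0  0  0  0  0  0  0  0  0
 p  0  0  0  0  0  0  0  0  0  0
 g  0  0  0  1  1  1  1  1  1  1
 c  0  0  1  1  1  1  1  1  1  1
 g  0  0  1  2  2  2  2  2  2  2
 b  0  0  1  2  2  2  2  2  2  2
 e  0  0  1  2  2  2  2  2  2  2
 o  0  0  1  2  2  2  2  2  2  2
 f  0  0  1  2  3  3  3  3  3  3
 o  0  0  1  2  3  3  3  3  3  3

2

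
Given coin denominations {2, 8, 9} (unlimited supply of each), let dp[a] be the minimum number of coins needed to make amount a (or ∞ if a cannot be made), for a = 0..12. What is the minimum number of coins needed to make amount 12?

3

 a  0  1  2  3  4  5  6  7  8  9 10 11 12
dp  0  -  1  -  2  -  3  -  1  1  2  2  3
(- denotes ∞ / unreachable)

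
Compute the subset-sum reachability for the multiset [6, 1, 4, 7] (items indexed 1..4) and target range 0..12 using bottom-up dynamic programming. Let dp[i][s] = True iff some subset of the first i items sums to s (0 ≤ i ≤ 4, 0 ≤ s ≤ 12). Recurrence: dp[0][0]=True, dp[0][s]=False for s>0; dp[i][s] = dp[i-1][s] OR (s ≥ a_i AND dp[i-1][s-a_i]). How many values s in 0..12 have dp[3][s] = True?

8

i\s   0   1   2   3   4   5   6   7   8   9  10  11  12
  0   T   F   F   F   F   F   F   F   F   F   F   F   F
  1   T   F   F   F   F   F   T   F   F   F   F   F   F
  2   T   T   F   F   F   F   T   T   F   F   F   F   F
  3   T   T   F   F   T   T   T   T   F   F   T   T   F
  4   T   T   F   F   T   T   T   T   T   F   T   T   T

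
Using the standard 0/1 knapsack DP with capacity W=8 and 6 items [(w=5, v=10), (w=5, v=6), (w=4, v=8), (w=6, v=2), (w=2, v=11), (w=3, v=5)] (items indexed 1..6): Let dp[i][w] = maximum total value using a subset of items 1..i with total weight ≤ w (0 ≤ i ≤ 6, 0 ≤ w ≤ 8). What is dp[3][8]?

i\w   0   1   2   3   4   5   6   7   8
  0   0   0   0   0   0   0   0   0   0
  1   0   0   0   0   0  10  10  10  10
  2   0   0   0   0   0  10  10  10  10
  3   0   0   0   0   8  10  10  10  10
  4   0   0   0   0   8  10  10  10  10
  5   0   0  11  11  11  11  19  21  21
  6   0   0  11  11  11  16  19  21  21

10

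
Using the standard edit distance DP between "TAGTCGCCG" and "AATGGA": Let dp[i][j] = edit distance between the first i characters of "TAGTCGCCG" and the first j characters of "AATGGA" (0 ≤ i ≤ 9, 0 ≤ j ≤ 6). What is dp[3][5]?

3

   ''  A  A  T  G  G  A
''  0  1  2  3  4  5  6
 T  1  1  2  2  3  4  5
 A  2  1  1  2  3  4  4
 G  3  2  2  2  2  3  4
 T  4  3  3  2  3  3  4
 C  5  4  4  3  3  4  4
 G  6  5  5  4  3  3  4
 C  7  6  6  5  4  4  4
 C  8  7  7  6  5  5  5
 G  9  8  8  7  6  5  6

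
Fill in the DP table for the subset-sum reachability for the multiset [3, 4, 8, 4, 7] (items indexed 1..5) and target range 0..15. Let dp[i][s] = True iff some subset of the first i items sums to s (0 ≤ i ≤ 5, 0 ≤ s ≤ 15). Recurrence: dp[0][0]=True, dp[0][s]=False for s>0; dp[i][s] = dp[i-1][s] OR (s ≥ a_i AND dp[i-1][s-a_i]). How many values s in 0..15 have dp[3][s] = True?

8

i\s   0   1   2   3   4   5   6   7   8   9  10  11  12  13  14  15
  0   T   F   F   F   F   F   F   F   F   F   F   F   F   F   F   F
  1   T   F   F   T   F   F   F   F   F   F   F   F   F   F   F   F
  2   T   F   F   T   T   F   F   T   F   F   F   F   F   F   F   F
  3   T   F   F   T   T   F   F   T   T   F   F   T   T   F   F   T
  4   T   F   F   T   T   F   F   T   T   F   F   T   T   F   F   T
  5   T   F   F   T   T   F   F   T   T   F   T   T   T   F   T   T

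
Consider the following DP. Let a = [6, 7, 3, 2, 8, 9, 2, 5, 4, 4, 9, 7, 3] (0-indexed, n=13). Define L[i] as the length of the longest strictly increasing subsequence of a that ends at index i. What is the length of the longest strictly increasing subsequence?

4

   i    0    1    2    3    4    5    6    7    8    9   10   11   12
a[i]    6    7    3    2    8    9    2    5    4    4    9    7    3
L[i]    1    2    1    1    3    4    1    2    2    2    4    3    2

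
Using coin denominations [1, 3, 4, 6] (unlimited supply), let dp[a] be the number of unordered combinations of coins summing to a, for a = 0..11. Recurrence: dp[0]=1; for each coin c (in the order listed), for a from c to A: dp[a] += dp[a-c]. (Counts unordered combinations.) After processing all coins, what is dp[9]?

after  coin     0     1     2     3     4     5     6     7     8     9    10    11
          1     1     1     1     1     1     1     1     1     1     1     1     1
          3     1     1     1     2     2     2     3     3     3     4     4     4
          4     1     1     1     2     3     3     4     5     6     7     8     9
          6     1     1     1     2     3     3     5     6     7     9    11    12

9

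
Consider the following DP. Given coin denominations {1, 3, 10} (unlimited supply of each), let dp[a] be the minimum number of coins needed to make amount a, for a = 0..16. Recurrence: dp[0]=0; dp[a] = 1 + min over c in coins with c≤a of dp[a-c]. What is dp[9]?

 a  0  1  2  3  4  5  6  7  8  9 10 11 12 13 14 15 16
dp  0  1  2  1  2  3  2  3  4  3  1  2  3  2  3  4  3

3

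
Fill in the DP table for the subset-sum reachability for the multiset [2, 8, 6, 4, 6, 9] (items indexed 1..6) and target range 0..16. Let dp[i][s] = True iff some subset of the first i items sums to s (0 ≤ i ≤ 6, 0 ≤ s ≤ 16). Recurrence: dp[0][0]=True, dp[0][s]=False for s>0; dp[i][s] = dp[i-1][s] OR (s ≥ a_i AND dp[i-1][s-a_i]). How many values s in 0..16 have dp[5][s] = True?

i\s   0   1   2   3   4   5   6   7   8   9  10  11  12  13  14  15  16
  0   T   F   F   F   F   F   F   F   F   F   F   F   F   F   F   F   F
  1   T   F   T   F   F   F   F   F   F   F   F   F   F   F   F   F   F
  2   T   F   T   F   F   F   F   F   T   F   T   F   F   F   F   F   F
  3   T   F   T   F   F   F   T   F   T   F   T   F   F   F   T   F   T
  4   T   F   T   F   T   F   T   F   T   F   T   F   T   F   T   F   T
  5   T   F   T   F   T   F   T   F   T   F   T   F   T   F   T   F   T
  6   T   F   T   F   T   F   T   F   T   T   T   T   T   T   T   T   T

9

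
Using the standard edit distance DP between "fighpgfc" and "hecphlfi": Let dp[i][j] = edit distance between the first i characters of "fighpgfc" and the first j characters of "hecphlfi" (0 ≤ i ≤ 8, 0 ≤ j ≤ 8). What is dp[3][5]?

5

   ''  h  e  c  p  h  l  f  i
''  0  1  2  3  4  5  6  7  8
 f  1  1  2  3  4  5  6  6  7
 i  2  2  2  3  4  5  6  7  6
 g  3  3  3  3  4  5  6  7  7
 h  4  3  4  4  4  4  5  6  7
 p  5  4  4  5  4  5  5  6  7
 g  6  5  5  5  5  5  6  6  7
 f  7  6  6  6  6  6  6  6  7
 c  8  7  7  6  7  7  7  7  7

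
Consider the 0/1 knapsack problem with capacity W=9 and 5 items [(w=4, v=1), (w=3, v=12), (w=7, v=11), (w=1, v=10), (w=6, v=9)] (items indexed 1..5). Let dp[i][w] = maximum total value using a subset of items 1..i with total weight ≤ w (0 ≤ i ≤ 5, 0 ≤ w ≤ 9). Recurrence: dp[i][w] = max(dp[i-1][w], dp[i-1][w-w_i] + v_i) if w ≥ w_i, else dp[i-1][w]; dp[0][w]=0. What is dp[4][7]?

i\w   0   1   2   3   4   5   6   7   8   9
  0   0   0   0   0   0   0   0   0   0   0
  1   0   0   0   0   1   1   1   1   1   1
  2   0   0   0  12  12  12  12  13  13  13
  3   0   0   0  12  12  12  12  13  13  13
  4   0  10  10  12  22  22  22  22  23  23
  5   0  10  10  12  22  22  22  22  23  23

22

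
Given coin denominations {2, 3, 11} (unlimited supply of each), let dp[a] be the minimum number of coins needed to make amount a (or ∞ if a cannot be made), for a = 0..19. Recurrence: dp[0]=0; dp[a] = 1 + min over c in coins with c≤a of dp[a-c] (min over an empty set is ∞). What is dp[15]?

 a  0  1  2  3  4  5  6  7  8  9 10 11 12 13 14 15 16 17 18 19
dp  0  -  1  1  2  2  2  3  3  3  4  1  4  2  2  3  3  3  4  4
(- denotes ∞ / unreachable)

3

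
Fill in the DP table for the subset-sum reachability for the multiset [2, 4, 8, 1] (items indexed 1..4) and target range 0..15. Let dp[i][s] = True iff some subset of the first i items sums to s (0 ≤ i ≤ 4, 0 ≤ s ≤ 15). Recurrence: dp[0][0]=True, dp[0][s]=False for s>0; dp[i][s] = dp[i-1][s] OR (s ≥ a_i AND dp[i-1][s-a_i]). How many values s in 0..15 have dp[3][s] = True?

8

i\s   0   1   2   3   4   5   6   7   8   9  10  11  12  13  14  15
  0   T   F   F   F   F   F   F   F   F   F   F   F   F   F   F   F
  1   T   F   T   F   F   F   F   F   F   F   F   F   F   F   F   F
  2   T   F   T   F   T   F   T   F   F   F   F   F   F   F   F   F
  3   T   F   T   F   T   F   T   F   T   F   T   F   T   F   T   F
  4   T   T   T   T   T   T   T   T   T   T   T   T   T   T   T   T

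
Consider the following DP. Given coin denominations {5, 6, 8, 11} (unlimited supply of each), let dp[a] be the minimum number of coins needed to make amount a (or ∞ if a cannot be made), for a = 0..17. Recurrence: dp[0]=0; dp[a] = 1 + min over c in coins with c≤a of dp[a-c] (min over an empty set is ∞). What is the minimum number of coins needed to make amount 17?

 a  0  1  2  3  4  5  6  7  8  9 10 11 12 13 14 15 16 17
dp  0  -  -  -  -  1  1  -  1  -  2  1  2  2  2  3  2  2
(- denotes ∞ / unreachable)

2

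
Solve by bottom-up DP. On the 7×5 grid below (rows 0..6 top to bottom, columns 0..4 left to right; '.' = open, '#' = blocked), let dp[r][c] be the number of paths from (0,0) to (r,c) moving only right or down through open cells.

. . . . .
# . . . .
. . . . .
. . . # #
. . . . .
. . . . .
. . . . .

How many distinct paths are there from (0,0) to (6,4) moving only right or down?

34

r\c   0   1   2   3   4
  0   1   1   1   1   1
  1   0   1   2   3   4
  2   0   1   3   6  10
  3   0   1   4   0   0
  4   0   1   5   5   5
  5   0   1   6  11  16
  6   0   1   7  18  34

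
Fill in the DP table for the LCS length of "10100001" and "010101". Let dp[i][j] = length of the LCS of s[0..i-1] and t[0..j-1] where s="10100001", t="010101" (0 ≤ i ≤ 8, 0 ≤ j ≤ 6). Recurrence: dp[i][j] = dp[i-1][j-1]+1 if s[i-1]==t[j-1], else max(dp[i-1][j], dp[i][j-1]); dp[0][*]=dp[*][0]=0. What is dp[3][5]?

3

   ''  0  1  0  1  0  1
''  0  0  0  0  0  0  0
 1  0  0  1  1  1  1  1
 0  0  1  1  2  2  2  2
 1  0  1  2  2  3  3  3
 0  0  1  2  3  3  4  4
 0  0  1  2  3  3  4  4
 0  0  1  2  3  3  4  4
 0  0  1  2  3  3  4  4
 1  0  1  2  3  4  4  5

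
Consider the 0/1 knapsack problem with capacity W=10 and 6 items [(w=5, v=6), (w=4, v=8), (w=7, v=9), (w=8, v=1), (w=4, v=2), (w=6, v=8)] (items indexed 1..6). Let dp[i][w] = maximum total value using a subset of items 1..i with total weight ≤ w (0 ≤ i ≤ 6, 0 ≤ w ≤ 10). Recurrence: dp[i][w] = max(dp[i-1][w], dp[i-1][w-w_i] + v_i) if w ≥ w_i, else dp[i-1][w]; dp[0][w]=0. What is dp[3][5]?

i\w   0   1   2   3   4   5   6   7   8   9  10
  0   0   0   0   0   0   0   0   0   0   0   0
  1   0   0   0   0   0   6   6   6   6   6   6
  2   0   0   0   0   8   8   8   8   8  14  14
  3   0   0   0   0   8   8   8   9   9  14  14
  4   0   0   0   0   8   8   8   9   9  14  14
  5   0   0   0   0   8   8   8   9  10  14  14
  6   0   0   0   0   8   8   8   9  10  14  16

8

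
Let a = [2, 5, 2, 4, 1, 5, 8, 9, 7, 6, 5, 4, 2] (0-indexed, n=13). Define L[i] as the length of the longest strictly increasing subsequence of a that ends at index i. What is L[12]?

   i    0    1    2    3    4    5    6    7    8    9   10   11   12
a[i]    2    5    2    4    1    5    8    9    7    6    5    4    2
L[i]    1    2    1    2    1    3    4    5    4    4    3    2    2

2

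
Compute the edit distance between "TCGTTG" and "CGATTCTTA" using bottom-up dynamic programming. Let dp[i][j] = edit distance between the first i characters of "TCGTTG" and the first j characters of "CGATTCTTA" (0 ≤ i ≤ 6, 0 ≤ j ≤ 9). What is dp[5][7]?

4

   ''  C  G  A  T  T  C  T  T  A
''  0  1  2  3  4  5  6  7  8  9
 T  1  1  2  3  3  4  5  6  7  8
 C  2  1  2  3  4  4  4  5  6  7
 G  3  2  1  2  3  4  5  5  6  7
 T  4  3  2  2  2  3  4  5  5  6
 T  5  4  3  3  2  2  3  4  5  6
 G  6  5  4  4  3  3  3  4  5  6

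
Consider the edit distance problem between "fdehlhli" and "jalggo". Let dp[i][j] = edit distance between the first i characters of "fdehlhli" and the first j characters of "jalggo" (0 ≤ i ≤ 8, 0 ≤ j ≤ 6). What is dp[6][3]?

   ''  j  a  l  g  g  o
''  0  1  2  3  4  5  6
 f  1  1  2  3  4  5  6
 d  2  2  2  3  4  5  6
 e  3  3  3  3  4  5  6
 h  4  4  4  4  4  5  6
 l  5  5  5  4  5  5  6
 h  6  6  6  5  5  6  6
 l  7  7  7  6  6  6  7
 i  8  8  8  7  7  7  7

5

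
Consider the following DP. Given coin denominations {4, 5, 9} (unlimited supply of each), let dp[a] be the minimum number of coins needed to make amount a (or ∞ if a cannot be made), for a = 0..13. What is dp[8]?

2

 a  0  1  2  3  4  5  6  7  8  9 10 11 12 13
dp  0  -  -  -  1  1  -  -  2  1  2  -  3  2
(- denotes ∞ / unreachable)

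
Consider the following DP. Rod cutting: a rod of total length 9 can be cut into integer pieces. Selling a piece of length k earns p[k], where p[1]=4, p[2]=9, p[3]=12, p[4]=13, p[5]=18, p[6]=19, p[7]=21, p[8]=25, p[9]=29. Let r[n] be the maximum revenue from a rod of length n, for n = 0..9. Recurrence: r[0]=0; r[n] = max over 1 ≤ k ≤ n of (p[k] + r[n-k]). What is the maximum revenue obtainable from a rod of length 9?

40

   n    0    1    2    3    4    5    6    7    8    9
r[n]    0    4    9   13   18   22   27   31   36   40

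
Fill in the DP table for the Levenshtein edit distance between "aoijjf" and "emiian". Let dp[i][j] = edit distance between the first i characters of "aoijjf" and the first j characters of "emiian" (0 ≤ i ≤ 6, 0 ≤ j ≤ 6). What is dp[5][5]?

4

   ''  e  m  i  i  a  n
''  0  1  2  3  4  5  6
 a  1  1  2  3  4  4  5
 o  2  2  2  3  4  5  5
 i  3  3  3  2  3  4  5
 j  4  4  4  3  3  4  5
 j  5  5  5  4  4  4  5
 f  6  6  6  5  5  5  5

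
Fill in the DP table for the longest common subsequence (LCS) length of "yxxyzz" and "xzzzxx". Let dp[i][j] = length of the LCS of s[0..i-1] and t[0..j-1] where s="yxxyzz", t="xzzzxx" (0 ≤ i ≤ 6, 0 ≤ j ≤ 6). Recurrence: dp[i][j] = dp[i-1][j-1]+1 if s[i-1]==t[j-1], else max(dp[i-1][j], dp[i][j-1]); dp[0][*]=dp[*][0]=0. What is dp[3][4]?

   ''  x  z  z  z  x  x
''  0  0  0  0  0  0  0
 y  0  0  0  0  0  0  0
 x  0  1  1  1  1  1  1
 x  0  1  1  1  1  2  2
 y  0  1  1  1  1  2  2
 z  0  1  2  2  2  2  2
 z  0  1  2  3  3  3  3

1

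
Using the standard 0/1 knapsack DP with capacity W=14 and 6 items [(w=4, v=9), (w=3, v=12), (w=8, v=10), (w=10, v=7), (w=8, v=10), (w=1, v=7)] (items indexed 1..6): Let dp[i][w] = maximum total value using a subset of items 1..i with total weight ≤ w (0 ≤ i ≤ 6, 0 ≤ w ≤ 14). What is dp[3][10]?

21

i\w   0   1   2   3   4   5   6   7   8   9  10  11  12  13  14
  0   0   0   0   0   0   0   0   0   0   0   0   0   0   0   0
  1   0   0   0   0   9   9   9   9   9   9   9   9   9   9   9
  2   0   0   0  12  12  12  12  21  21  21  21  21  21  21  21
  3   0   0   0  12  12  12  12  21  21  21  21  22  22  22  22
  4   0   0   0  12  12  12  12  21  21  21  21  22  22  22  22
  5   0   0   0  12  12  12  12  21  21  21  21  22  22  22  22
  6   0   7   7  12  19  19  19  21  28  28  28  28  29  29  29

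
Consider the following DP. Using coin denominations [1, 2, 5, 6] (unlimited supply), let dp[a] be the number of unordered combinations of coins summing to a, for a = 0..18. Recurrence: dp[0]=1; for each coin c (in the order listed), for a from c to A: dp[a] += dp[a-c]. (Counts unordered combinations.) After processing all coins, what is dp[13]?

21

after  coin     0     1     2     3     4     5     6     7     8     9    10    11    12    13    14    15    16    17    18
          1     1     1     1     1     1     1     1     1     1     1     1     1     1     1     1     1     1     1     1
          2     1     1     2     2     3     3     4     4     5     5     6     6     7     7     8     8     9     9    10
          5     1     1     2     2     3     4     5     6     7     8    10    11    13    14    16    18    20    22    24
          6     1     1     2     2     3     4     6     7     9    10    13    15    19    21    25    28    33    37    43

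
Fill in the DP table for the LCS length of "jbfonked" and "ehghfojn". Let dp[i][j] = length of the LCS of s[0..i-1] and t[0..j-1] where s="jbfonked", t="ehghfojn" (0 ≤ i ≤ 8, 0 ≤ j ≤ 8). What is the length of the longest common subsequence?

3

   ''  e  h  g  h  f  o  j  n
''  0  0  0  0  0  0  0  0  0
 j  0  0  0  0  0  0  0  1  1
 b  0  0  0  0  0  0  0  1  1
 f  0  0  0  0  0  1  1  1  1
 o  0  0  0  0  0  1  2  2  2
 n  0  0  0  0  0  1  2  2  3
 k  0  0  0  0  0  1  2  2  3
 e  0  1  1  1  1  1  2  2  3
 d  0  1  1  1  1  1  2  2  3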